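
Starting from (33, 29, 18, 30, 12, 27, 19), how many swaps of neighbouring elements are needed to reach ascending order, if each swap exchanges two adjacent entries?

Adjacent swaps: 15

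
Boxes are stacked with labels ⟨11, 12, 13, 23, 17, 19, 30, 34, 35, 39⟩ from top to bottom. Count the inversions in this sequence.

2

Count, for each position, how many later elements it exceeds:
11 → none → 0
12 → none → 0
13 → none → 0
23 → 17, 19 → 2
17 → none → 0
19 → none → 0
30 → none → 0
34 → none → 0
35 → none → 0
39 → none → 0
Sum: 0 + 0 + 0 + 2 + 0 + 0 + 0 + 0 + 0 + 0 = 2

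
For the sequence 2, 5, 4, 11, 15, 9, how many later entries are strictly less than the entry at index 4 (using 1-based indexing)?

1

The element at index 4 is 11.
Elements after it: 15, 9
Those smaller than 11: 9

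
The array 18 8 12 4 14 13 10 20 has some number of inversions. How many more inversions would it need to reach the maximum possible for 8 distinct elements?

16

Maximum inversions for 8 distinct elements is C(8, 2) = 8·7/2 = 28.
Current inversions — for each element, count later smaller elements:
18: 6
8: 1
12: 2
4: 0
14: 2
13: 1
10: 0
20: 0
Current total: 6 + 1 + 2 + 0 + 2 + 1 + 0 + 0 = 12
Shortfall: 28 − 12 = 16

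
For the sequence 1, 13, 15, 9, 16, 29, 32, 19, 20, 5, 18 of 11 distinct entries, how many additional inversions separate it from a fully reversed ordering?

37

Maximum inversions for 11 distinct elements is C(11, 2) = 11·10/2 = 55.
Current inversions — for each element, count later smaller elements:
1: 0
13: 2
15: 2
9: 1
16: 1
29: 4
32: 4
19: 2
20: 2
5: 0
18: 0
Current total: 0 + 2 + 2 + 1 + 1 + 4 + 4 + 2 + 2 + 0 + 0 = 18
Shortfall: 55 − 18 = 37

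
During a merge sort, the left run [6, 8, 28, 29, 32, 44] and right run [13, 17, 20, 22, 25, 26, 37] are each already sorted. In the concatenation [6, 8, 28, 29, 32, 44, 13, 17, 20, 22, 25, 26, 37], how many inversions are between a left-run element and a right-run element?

25

For each element r of the right run, count left-run elements greater than r:
r = 13: 28, 29, 32, 44 → 4
r = 17: 28, 29, 32, 44 → 4
r = 20: 28, 29, 32, 44 → 4
r = 22: 28, 29, 32, 44 → 4
r = 25: 28, 29, 32, 44 → 4
r = 26: 28, 29, 32, 44 → 4
r = 37: 44 → 1
Cross-inversions: 4 + 4 + 4 + 4 + 4 + 4 + 1 = 25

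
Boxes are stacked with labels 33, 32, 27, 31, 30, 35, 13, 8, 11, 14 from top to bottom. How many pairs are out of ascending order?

34

Sweep left to right; for each value list the smaller values that follow it:
33 → 32, 27, 31, 30, 13, 8, 11, 14 → 8
32 → 27, 31, 30, 13, 8, 11, 14 → 7
27 → 13, 8, 11, 14 → 4
31 → 30, 13, 8, 11, 14 → 5
30 → 13, 8, 11, 14 → 4
35 → 13, 8, 11, 14 → 4
13 → 8, 11 → 2
8 → none → 0
11 → none → 0
14 → none → 0
Sum: 8 + 7 + 4 + 5 + 4 + 4 + 2 + 0 + 0 + 0 = 34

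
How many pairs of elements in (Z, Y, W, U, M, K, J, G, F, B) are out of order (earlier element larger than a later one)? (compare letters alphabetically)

Sweep left to right; for each value list the smaller values that follow it:
Z → Y, W, U, M, K, J, G, F, B → 9
Y → W, U, M, K, J, G, F, B → 8
W → U, M, K, J, G, F, B → 7
U → M, K, J, G, F, B → 6
M → K, J, G, F, B → 5
K → J, G, F, B → 4
J → G, F, B → 3
G → F, B → 2
F → B → 1
B → none → 0
Sum: 9 + 8 + 7 + 6 + 5 + 4 + 3 + 2 + 1 + 0 = 45

45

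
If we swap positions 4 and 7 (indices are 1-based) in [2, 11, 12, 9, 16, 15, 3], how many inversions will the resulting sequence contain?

Positions 4 and 7 hold 9 and 3; after swapping, the array is [2, 11, 12, 3, 16, 15, 9].
Count, for each position, how many later elements it exceeds:
2: 0
11: 2
12: 2
3: 0
16: 2
15: 1
9: 0
Sum: 0 + 2 + 2 + 0 + 2 + 1 + 0 = 7

7 inversions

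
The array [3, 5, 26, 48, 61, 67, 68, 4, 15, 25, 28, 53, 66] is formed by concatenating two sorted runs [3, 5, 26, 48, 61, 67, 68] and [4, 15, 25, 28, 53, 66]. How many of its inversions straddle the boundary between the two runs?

25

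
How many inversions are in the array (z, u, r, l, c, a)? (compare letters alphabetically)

For each element, count later entries that are smaller:
z: 5
u: 4
r: 3
l: 2
c: 1
a: 0
Sum: 5 + 4 + 3 + 2 + 1 + 0 = 15

15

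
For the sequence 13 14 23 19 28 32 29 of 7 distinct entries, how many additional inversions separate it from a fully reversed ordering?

19

Maximum inversions for 7 distinct elements is C(7, 2) = 7·6/2 = 21.
Current inversions — for each element, count later smaller elements:
13: 0
14: 0
23: 1
19: 0
28: 0
32: 1
29: 0
Current total: 0 + 0 + 1 + 0 + 0 + 1 + 0 = 2
Shortfall: 21 − 2 = 19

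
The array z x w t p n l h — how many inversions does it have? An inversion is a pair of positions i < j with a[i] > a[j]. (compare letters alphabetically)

Count, for each position, how many later elements it exceeds:
z → x, w, t, p, n, l, h → 7
x → w, t, p, n, l, h → 6
w → t, p, n, l, h → 5
t → p, n, l, h → 4
p → n, l, h → 3
n → l, h → 2
l → h → 1
h → none → 0
Sum: 7 + 6 + 5 + 4 + 3 + 2 + 1 + 0 = 28

28 out-of-order pairs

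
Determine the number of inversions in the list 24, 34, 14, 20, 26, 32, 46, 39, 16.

Inversions: 14

Element-by-element contributions:
24 → 14, 20, 16 → 3
34 → 14, 20, 26, 32, 16 → 5
14 → none → 0
20 → 16 → 1
26 → 16 → 1
32 → 16 → 1
46 → 39, 16 → 2
39 → 16 → 1
16 → none → 0
Sum: 3 + 5 + 0 + 1 + 1 + 1 + 2 + 1 + 0 = 14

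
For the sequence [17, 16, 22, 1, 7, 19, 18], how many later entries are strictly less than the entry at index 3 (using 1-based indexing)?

4

The element at index 3 is 22.
Elements after it: 1, 7, 19, 18
Those smaller than 22: 1, 7, 19, 18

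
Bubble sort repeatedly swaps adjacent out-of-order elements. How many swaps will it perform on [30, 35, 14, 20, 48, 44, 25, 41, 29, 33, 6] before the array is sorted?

30

Each adjacent swap fixes exactly one inversion, so the minimum swap count equals the number of inversions.
Count inversions — for each element, later elements that are smaller:
30: 14, 20, 25, 29, 6 → 5
35: 14, 20, 25, 29, 33, 6 → 6
14: 6 → 1
20: 6 → 1
48: 44, 25, 41, 29, 33, 6 → 6
44: 25, 41, 29, 33, 6 → 5
25: 6 → 1
41: 29, 33, 6 → 3
29: 6 → 1
33: 6 → 1
6: none → 0
Total inversions: 5 + 6 + 1 + 1 + 6 + 5 + 1 + 3 + 1 + 1 + 0 = 30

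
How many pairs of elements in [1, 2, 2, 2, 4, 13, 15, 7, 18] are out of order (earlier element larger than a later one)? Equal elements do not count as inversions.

Count, for each position, how many later elements it exceeds:
1 → none → 0
2 → none → 0
2 → none → 0
2 → none → 0
4 → none → 0
13 → 7 → 1
15 → 7 → 1
7 → none → 0
18 → none → 0
Sum: 0 + 0 + 0 + 0 + 0 + 1 + 1 + 0 + 0 = 2

2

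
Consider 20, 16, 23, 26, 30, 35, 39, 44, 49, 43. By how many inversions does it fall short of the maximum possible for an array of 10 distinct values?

42

Maximum inversions for 10 distinct elements is C(10, 2) = 10·9/2 = 45.
Current inversions — for each element, count later smaller elements:
20: 1
16: 0
23: 0
26: 0
30: 0
35: 0
39: 0
44: 1
49: 1
43: 0
Current total: 1 + 0 + 0 + 0 + 0 + 0 + 0 + 1 + 1 + 0 = 3
Shortfall: 45 − 3 = 42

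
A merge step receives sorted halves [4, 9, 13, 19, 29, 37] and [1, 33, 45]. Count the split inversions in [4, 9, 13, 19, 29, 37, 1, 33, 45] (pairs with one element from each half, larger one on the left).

7 split inversions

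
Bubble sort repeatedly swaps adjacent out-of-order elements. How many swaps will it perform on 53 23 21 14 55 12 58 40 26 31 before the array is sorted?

22

The minimum number of adjacent swaps to sort an array equals its inversion count, since every such swap removes exactly one inversion.
Count inversions — for each element, later elements that are smaller:
53: 23, 21, 14, 12, 40, 26, 31 → 7
23: 21, 14, 12 → 3
21: 14, 12 → 2
14: 12 → 1
55: 12, 40, 26, 31 → 4
12: none → 0
58: 40, 26, 31 → 3
40: 26, 31 → 2
26: none → 0
31: none → 0
Total inversions: 7 + 3 + 2 + 1 + 4 + 0 + 3 + 2 + 0 + 0 = 22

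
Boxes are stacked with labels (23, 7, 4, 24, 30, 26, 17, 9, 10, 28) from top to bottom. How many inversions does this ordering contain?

Element-by-element contributions:
23 → 7, 4, 17, 9, 10 → 5
7 → 4 → 1
4 → none → 0
24 → 17, 9, 10 → 3
30 → 26, 17, 9, 10, 28 → 5
26 → 17, 9, 10 → 3
17 → 9, 10 → 2
9 → none → 0
10 → none → 0
28 → none → 0
Sum: 5 + 1 + 0 + 3 + 5 + 3 + 2 + 0 + 0 + 0 = 19

19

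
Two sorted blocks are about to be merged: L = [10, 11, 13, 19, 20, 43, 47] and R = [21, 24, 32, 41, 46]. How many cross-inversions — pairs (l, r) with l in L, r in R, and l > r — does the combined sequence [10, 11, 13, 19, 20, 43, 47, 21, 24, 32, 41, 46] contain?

Take each right-half value and tally the left-half values above it:
r = 21: 43, 47 → 2
r = 24: 43, 47 → 2
r = 32: 43, 47 → 2
r = 41: 43, 47 → 2
r = 46: 47 → 1
Cross-inversions: 2 + 2 + 2 + 2 + 1 = 9

9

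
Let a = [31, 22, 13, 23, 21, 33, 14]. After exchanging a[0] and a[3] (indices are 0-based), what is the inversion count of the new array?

Positions 0 and 3 hold 31 and 23; after swapping, the array is [23, 22, 13, 31, 21, 33, 14].
Element-by-element contributions:
23: 4
22: 3
13: 0
31: 2
21: 1
33: 1
14: 0
Sum: 4 + 3 + 0 + 2 + 1 + 1 + 0 = 11

There are 11 inversions.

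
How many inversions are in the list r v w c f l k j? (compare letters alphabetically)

Element-by-element contributions:
r: 5
v: 5
w: 5
c: 0
f: 0
l: 2
k: 1
j: 0
Sum: 5 + 5 + 5 + 0 + 0 + 2 + 1 + 0 = 18

There are 18 out-of-order pairs.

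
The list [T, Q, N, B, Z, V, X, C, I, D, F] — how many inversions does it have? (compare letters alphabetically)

Element-by-element contributions:
T → Q, N, B, C, I, D, F → 7
Q → N, B, C, I, D, F → 6
N → B, C, I, D, F → 5
B → none → 0
Z → V, X, C, I, D, F → 6
V → C, I, D, F → 4
X → C, I, D, F → 4
C → none → 0
I → D, F → 2
D → none → 0
F → none → 0
Sum: 7 + 6 + 5 + 0 + 6 + 4 + 4 + 0 + 2 + 0 + 0 = 34

Inversions: 34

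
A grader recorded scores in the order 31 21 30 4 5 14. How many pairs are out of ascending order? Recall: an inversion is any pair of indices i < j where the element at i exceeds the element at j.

Out-of-order index pairs (0-indexed):
(0,1): 31 > 21
(0,2): 31 > 30
(0,3): 31 > 4
(0,4): 31 > 5
(0,5): 31 > 14
(1,3): 21 > 4
(1,4): 21 > 5
(1,5): 21 > 14
(2,3): 30 > 4
(2,4): 30 > 5
(2,5): 30 > 14
That's 11 pairs.

11 inversions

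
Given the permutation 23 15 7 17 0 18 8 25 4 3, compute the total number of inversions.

28

Element-by-element contributions:
23 → 15, 7, 17, 0, 18, 8, 4, 3 → 8
15 → 7, 0, 8, 4, 3 → 5
7 → 0, 4, 3 → 3
17 → 0, 8, 4, 3 → 4
0 → none → 0
18 → 8, 4, 3 → 3
8 → 4, 3 → 2
25 → 4, 3 → 2
4 → 3 → 1
3 → none → 0
Sum: 8 + 5 + 3 + 4 + 0 + 3 + 2 + 2 + 1 + 0 = 28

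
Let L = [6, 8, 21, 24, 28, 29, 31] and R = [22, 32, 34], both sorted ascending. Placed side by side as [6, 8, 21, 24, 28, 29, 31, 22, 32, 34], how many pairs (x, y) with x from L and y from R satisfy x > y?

4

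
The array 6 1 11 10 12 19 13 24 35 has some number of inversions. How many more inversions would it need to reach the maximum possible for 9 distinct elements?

Maximum inversions for 9 distinct elements is C(9, 2) = 9·8/2 = 36.
Current inversions — for each element, count later smaller elements:
6: 1
1: 0
11: 1
10: 0
12: 0
19: 1
13: 0
24: 0
35: 0
Current total: 1 + 0 + 1 + 0 + 0 + 1 + 0 + 0 + 0 = 3
Shortfall: 36 − 3 = 33

33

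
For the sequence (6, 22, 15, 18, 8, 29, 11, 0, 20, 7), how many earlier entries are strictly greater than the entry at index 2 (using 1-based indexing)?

0

The element at index 2 is 22.
Elements before it: 6
None of them are larger than 22.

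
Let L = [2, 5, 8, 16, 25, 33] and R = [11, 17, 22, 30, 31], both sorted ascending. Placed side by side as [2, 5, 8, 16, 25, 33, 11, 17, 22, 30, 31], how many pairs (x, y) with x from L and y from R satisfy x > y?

9

Count, for every r in R, how many entries of L exceed r:
r = 11: 16, 25, 33 → 3
r = 17: 25, 33 → 2
r = 22: 25, 33 → 2
r = 30: 33 → 1
r = 31: 33 → 1
Cross-inversions: 3 + 2 + 2 + 1 + 1 = 9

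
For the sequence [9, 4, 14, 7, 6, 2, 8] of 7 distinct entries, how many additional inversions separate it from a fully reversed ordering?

Maximum inversions for 7 distinct elements is C(7, 2) = 7·6/2 = 21.
Current inversions — for each element, count later smaller elements:
9: 5
4: 1
14: 4
7: 2
6: 1
2: 0
8: 0
Current total: 5 + 1 + 4 + 2 + 1 + 0 + 0 = 13
Shortfall: 21 − 13 = 8

8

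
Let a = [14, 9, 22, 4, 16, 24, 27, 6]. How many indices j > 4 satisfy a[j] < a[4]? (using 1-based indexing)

0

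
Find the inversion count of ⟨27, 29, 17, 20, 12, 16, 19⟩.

Inversions: 15

Count, for each position, how many later elements it exceeds:
27 → 17, 20, 12, 16, 19 → 5
29 → 17, 20, 12, 16, 19 → 5
17 → 12, 16 → 2
20 → 12, 16, 19 → 3
12 → none → 0
16 → none → 0
19 → none → 0
Sum: 5 + 5 + 2 + 3 + 0 + 0 + 0 = 15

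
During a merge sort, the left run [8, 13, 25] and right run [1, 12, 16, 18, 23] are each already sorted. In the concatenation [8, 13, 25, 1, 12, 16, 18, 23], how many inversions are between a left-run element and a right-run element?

8

For each element r of the right run, count left-run elements greater than r:
r = 1: 8, 13, 25 → 3
r = 12: 13, 25 → 2
r = 16: 25 → 1
r = 18: 25 → 1
r = 23: 25 → 1
Cross-inversions: 3 + 2 + 1 + 1 + 1 = 8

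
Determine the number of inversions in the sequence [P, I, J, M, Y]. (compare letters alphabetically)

3 out-of-order pairs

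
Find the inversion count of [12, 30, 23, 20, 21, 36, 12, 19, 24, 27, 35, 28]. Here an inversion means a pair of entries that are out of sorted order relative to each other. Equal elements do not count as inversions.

23 inversions

Sweep left to right; for each value list the smaller values that follow it:
12 → none → 0
30 → 23, 20, 21, 12, 19, 24, 27, 28 → 8
23 → 20, 21, 12, 19 → 4
20 → 12, 19 → 2
21 → 12, 19 → 2
36 → 12, 19, 24, 27, 35, 28 → 6
12 → none → 0
19 → none → 0
24 → none → 0
27 → none → 0
35 → 28 → 1
28 → none → 0
Sum: 0 + 8 + 4 + 2 + 2 + 6 + 0 + 0 + 0 + 0 + 1 + 0 = 23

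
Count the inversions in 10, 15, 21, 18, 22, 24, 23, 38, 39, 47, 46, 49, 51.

Element-by-element contributions:
10 → none → 0
15 → none → 0
21 → 18 → 1
18 → none → 0
22 → none → 0
24 → 23 → 1
23 → none → 0
38 → none → 0
39 → none → 0
47 → 46 → 1
46 → none → 0
49 → none → 0
51 → none → 0
Sum: 0 + 0 + 1 + 0 + 0 + 1 + 0 + 0 + 0 + 1 + 0 + 0 + 0 = 3

There are 3 inversions.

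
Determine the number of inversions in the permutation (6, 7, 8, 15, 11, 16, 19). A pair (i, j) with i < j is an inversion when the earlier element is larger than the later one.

For each element, count later entries that are smaller:
6 → none → 0
7 → none → 0
8 → none → 0
15 → 11 → 1
11 → none → 0
16 → none → 0
19 → none → 0
Sum: 0 + 0 + 0 + 1 + 0 + 0 + 0 = 1

1 inversion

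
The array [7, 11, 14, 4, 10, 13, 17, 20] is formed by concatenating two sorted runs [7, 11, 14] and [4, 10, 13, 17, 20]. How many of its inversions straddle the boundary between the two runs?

Split inversions: 6

Count, for every r in R, how many entries of L exceed r:
r = 4: 7, 11, 14 → 3
r = 10: 11, 14 → 2
r = 13: 14 → 1
r = 17: none → 0
r = 20: none → 0
Cross-inversions: 3 + 2 + 1 + 0 + 0 = 6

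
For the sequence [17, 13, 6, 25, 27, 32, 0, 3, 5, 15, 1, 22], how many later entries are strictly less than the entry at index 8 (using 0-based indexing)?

1 such element

The element at index 8 is 5.
Elements after it: 15, 1, 22
Those smaller than 5: 1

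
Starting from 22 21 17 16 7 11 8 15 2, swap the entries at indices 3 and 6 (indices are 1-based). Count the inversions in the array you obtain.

Positions 3 and 6 hold 17 and 11; after swapping, the array is [22, 21, 11, 16, 7, 17, 8, 15, 2].
Sweep left to right; for each value list the smaller values that follow it:
22 → 21, 11, 16, 7, 17, 8, 15, 2 → 8
21 → 11, 16, 7, 17, 8, 15, 2 → 7
11 → 7, 8, 2 → 3
16 → 7, 8, 15, 2 → 4
7 → 2 → 1
17 → 8, 15, 2 → 3
8 → 2 → 1
15 → 2 → 1
2 → none → 0
Sum: 8 + 7 + 3 + 4 + 1 + 3 + 1 + 1 + 0 = 28

28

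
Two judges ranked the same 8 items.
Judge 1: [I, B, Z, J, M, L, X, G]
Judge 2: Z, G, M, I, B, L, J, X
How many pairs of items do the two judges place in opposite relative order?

Assign each item its position (1..8) in the first ordering, then rewrite the second ordering as that position sequence:
positions: I→1, B→2, Z→3, J→4, M→5, L→6, X→7, G→8
second ordering as positions: [3, 8, 5, 1, 2, 6, 4, 7]
Discordant pairs = inversions in this position sequence.
3: 1, 2 → 2
8: 5, 1, 2, 6, 4, 7 → 6
5: 1, 2, 4 → 3
1: 0
2: 0
6: 4 → 1
4: 0
7: 0
Total: 2 + 6 + 3 + 0 + 0 + 1 + 0 + 0 = 12

12 discordant pairs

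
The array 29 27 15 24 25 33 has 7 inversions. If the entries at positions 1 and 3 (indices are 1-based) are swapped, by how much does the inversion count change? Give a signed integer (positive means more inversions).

Positions 1 and 3 hold 29 and 15; after swapping, the array is [15, 27, 29, 24, 25, 33].
Sweep left to right; for each value list the smaller values that follow it:
15 → none → 0
27 → 24, 25 → 2
29 → 24, 25 → 2
24 → none → 0
25 → none → 0
33 → none → 0
Sum: 0 + 2 + 2 + 0 + 0 + 0 = 4
Change: 4 − 7 = -3

-3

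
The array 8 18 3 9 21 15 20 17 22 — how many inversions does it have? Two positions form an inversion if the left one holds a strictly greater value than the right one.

For each element, count later entries that are smaller:
8 → 3 → 1
18 → 3, 9, 15, 17 → 4
3 → none → 0
9 → none → 0
21 → 15, 20, 17 → 3
15 → none → 0
20 → 17 → 1
17 → none → 0
22 → none → 0
Sum: 1 + 4 + 0 + 0 + 3 + 0 + 1 + 0 + 0 = 9

9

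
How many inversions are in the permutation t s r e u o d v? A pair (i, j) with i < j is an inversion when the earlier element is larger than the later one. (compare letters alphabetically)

16

Count, for each position, how many later elements it exceeds:
t → s, r, e, o, d → 5
s → r, e, o, d → 4
r → e, o, d → 3
e → d → 1
u → o, d → 2
o → d → 1
d → none → 0
v → none → 0
Sum: 5 + 4 + 3 + 1 + 2 + 1 + 0 + 0 = 16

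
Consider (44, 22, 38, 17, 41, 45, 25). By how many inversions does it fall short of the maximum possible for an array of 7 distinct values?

11

Maximum inversions for 7 distinct elements is C(7, 2) = 7·6/2 = 21.
Current inversions — for each element, count later smaller elements:
44: 5
22: 1
38: 2
17: 0
41: 1
45: 1
25: 0
Current total: 5 + 1 + 2 + 0 + 1 + 1 + 0 = 10
Shortfall: 21 − 10 = 11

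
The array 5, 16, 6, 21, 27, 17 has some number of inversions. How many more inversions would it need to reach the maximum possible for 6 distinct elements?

Maximum inversions for 6 distinct elements is C(6, 2) = 6·5/2 = 15.
Current inversions — for each element, count later smaller elements:
5: 0
16: 1
6: 0
21: 1
27: 1
17: 0
Current total: 0 + 1 + 0 + 1 + 1 + 0 = 3
Shortfall: 15 − 3 = 12

12 inversions short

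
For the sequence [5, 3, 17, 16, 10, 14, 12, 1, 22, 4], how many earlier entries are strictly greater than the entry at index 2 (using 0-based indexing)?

The element at index 2 is 17.
Elements before it: 5, 3
None of them are larger than 17.

0 such elements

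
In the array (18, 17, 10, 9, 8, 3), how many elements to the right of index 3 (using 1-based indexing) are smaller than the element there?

3 such elements

The element at index 3 is 10.
Elements after it: 9, 8, 3
Those smaller than 10: 9, 8, 3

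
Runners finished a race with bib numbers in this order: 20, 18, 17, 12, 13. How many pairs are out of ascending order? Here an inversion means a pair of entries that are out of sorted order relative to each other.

Listing every pair i<j with a[i]>a[j] (using 1-based positions):
(1,2): 20 > 18
(1,3): 20 > 17
(1,4): 20 > 12
(1,5): 20 > 13
(2,3): 18 > 17
(2,4): 18 > 12
(2,5): 18 > 13
(3,4): 17 > 12
(3,5): 17 > 13
That's 9 pairs.

9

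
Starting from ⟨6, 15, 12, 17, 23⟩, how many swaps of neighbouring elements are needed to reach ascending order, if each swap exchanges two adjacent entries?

1 adjacent swap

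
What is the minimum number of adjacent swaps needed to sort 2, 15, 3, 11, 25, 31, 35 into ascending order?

2

Each adjacent swap fixes exactly one inversion, so the minimum swap count equals the number of inversions.
Count inversions — for each element, later elements that are smaller:
2: none → 0
15: 3, 11 → 2
3: none → 0
11: none → 0
25: none → 0
31: none → 0
35: none → 0
Total inversions: 0 + 2 + 0 + 0 + 0 + 0 + 0 = 2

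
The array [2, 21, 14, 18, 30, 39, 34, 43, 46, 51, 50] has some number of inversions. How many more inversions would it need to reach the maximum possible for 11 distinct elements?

Maximum inversions for 11 distinct elements is C(11, 2) = 11·10/2 = 55.
Current inversions — for each element, count later smaller elements:
2: 0
21: 2
14: 0
18: 0
30: 0
39: 1
34: 0
43: 0
46: 0
51: 1
50: 0
Current total: 0 + 2 + 0 + 0 + 0 + 1 + 0 + 0 + 0 + 1 + 0 = 4
Shortfall: 55 − 4 = 51

51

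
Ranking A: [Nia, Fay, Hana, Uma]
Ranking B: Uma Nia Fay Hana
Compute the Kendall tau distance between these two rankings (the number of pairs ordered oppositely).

There are 3 discordant pairs.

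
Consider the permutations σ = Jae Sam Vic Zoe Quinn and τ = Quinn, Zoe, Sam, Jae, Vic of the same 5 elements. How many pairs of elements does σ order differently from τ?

There are 8 discordant pairs.

Assign each item its position (1..5) in the first ordering, then rewrite the second ordering as that position sequence:
positions: Jae→1, Sam→2, Vic→3, Zoe→4, Quinn→5
second ordering as positions: [5, 4, 2, 1, 3]
Discordant pairs = inversions in this position sequence.
5: 4, 2, 1, 3 → 4
4: 2, 1, 3 → 3
2: 1 → 1
1: 0
3: 0
Total: 4 + 3 + 1 + 0 + 0 = 8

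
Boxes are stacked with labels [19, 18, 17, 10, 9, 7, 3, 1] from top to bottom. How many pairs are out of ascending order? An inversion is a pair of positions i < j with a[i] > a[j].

There are 28 inversions.

Sweep left to right; for each value list the smaller values that follow it:
19: 7
18: 6
17: 5
10: 4
9: 3
7: 2
3: 1
1: 0
Sum: 7 + 6 + 5 + 4 + 3 + 2 + 1 + 0 = 28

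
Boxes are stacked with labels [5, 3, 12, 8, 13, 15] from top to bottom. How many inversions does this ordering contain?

Inversions: 2

Sweep left to right; for each value list the smaller values that follow it:
5: 1
3: 0
12: 1
8: 0
13: 0
15: 0
Sum: 1 + 0 + 1 + 0 + 0 + 0 = 2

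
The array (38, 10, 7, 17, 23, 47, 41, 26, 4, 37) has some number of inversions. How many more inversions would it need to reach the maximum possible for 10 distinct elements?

25

Maximum inversions for 10 distinct elements is C(10, 2) = 10·9/2 = 45.
Current inversions — for each element, count later smaller elements:
38: 7
10: 2
7: 1
17: 1
23: 1
47: 4
41: 3
26: 1
4: 0
37: 0
Current total: 7 + 2 + 1 + 1 + 1 + 4 + 3 + 1 + 0 + 0 = 20
Shortfall: 45 − 20 = 25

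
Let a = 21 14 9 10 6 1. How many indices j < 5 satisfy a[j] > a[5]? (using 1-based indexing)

4

The element at index 5 is 6.
Elements before it: 21, 14, 9, 10
Those larger than 6: 21, 14, 9, 10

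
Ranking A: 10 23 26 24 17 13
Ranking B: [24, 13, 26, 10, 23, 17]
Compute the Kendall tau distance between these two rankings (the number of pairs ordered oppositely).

Discordant pairs: 9

Assign each item its position (1..6) in the first ordering, then rewrite the second ordering as that position sequence:
positions: 10→1, 23→2, 26→3, 24→4, 17→5, 13→6
second ordering as positions: [4, 6, 3, 1, 2, 5]
Discordant pairs = inversions in this position sequence.
4: 3, 1, 2 → 3
6: 3, 1, 2, 5 → 4
3: 1, 2 → 2
1: 0
2: 0
5: 0
Total: 3 + 4 + 2 + 0 + 0 + 0 = 9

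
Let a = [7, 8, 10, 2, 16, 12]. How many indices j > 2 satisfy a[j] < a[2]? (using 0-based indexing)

The element at index 2 is 10.
Elements after it: 2, 16, 12
Those smaller than 10: 2

1 such element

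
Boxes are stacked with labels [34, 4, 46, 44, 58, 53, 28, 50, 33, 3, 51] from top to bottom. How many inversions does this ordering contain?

Count, for each position, how many later elements it exceeds:
34 → 4, 28, 33, 3 → 4
4 → 3 → 1
46 → 44, 28, 33, 3 → 4
44 → 28, 33, 3 → 3
58 → 53, 28, 50, 33, 3, 51 → 6
53 → 28, 50, 33, 3, 51 → 5
28 → 3 → 1
50 → 33, 3 → 2
33 → 3 → 1
3 → none → 0
51 → none → 0
Sum: 4 + 1 + 4 + 3 + 6 + 5 + 1 + 2 + 1 + 0 + 0 = 27

27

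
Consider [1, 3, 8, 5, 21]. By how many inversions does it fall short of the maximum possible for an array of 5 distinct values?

Maximum inversions for 5 distinct elements is C(5, 2) = 5·4/2 = 10.
Current inversions — for each element, count later smaller elements:
1: 0
3: 0
8: 1
5: 0
21: 0
Current total: 0 + 0 + 1 + 0 + 0 = 1
Shortfall: 10 − 1 = 9

9 inversions short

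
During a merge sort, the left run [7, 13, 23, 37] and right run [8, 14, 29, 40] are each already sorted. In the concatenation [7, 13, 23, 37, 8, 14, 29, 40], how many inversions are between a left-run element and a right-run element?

6 split inversions

For each element r of the right run, count left-run elements greater than r:
r = 8: 13, 23, 37 → 3
r = 14: 23, 37 → 2
r = 29: 37 → 1
r = 40: none → 0
Cross-inversions: 3 + 2 + 1 + 0 = 6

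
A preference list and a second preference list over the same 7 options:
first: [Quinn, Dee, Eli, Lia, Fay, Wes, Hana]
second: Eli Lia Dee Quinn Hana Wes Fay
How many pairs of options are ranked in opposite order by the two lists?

Assign each item its position (1..7) in the first ordering, then rewrite the second ordering as that position sequence:
positions: Quinn→1, Dee→2, Eli→3, Lia→4, Fay→5, Wes→6, Hana→7
second ordering as positions: [3, 4, 2, 1, 7, 6, 5]
Discordant pairs = inversions in this position sequence.
3: 2, 1 → 2
4: 2, 1 → 2
2: 1 → 1
1: 0
7: 6, 5 → 2
6: 5 → 1
5: 0
Total: 2 + 2 + 1 + 0 + 2 + 1 + 0 = 8

8 pairs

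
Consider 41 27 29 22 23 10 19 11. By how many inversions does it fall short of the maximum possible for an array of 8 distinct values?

4

Maximum inversions for 8 distinct elements is C(8, 2) = 8·7/2 = 28.
Current inversions — for each element, count later smaller elements:
41: 7
27: 5
29: 5
22: 3
23: 3
10: 0
19: 1
11: 0
Current total: 7 + 5 + 5 + 3 + 3 + 0 + 1 + 0 = 24
Shortfall: 28 − 24 = 4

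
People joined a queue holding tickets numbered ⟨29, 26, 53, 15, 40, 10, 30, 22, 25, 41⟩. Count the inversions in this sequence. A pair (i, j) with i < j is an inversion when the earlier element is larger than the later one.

23

Element-by-element contributions:
29 → 26, 15, 10, 22, 25 → 5
26 → 15, 10, 22, 25 → 4
53 → 15, 40, 10, 30, 22, 25, 41 → 7
15 → 10 → 1
40 → 10, 30, 22, 25 → 4
10 → none → 0
30 → 22, 25 → 2
22 → none → 0
25 → none → 0
41 → none → 0
Sum: 5 + 4 + 7 + 1 + 4 + 0 + 2 + 0 + 0 + 0 = 23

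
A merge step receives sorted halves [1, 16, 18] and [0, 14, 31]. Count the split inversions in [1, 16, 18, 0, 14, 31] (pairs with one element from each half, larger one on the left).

Take each right-half value and tally the left-half values above it:
r = 0: 1, 16, 18 → 3
r = 14: 16, 18 → 2
r = 31: none → 0
Cross-inversions: 3 + 2 + 0 = 5

5 split inversions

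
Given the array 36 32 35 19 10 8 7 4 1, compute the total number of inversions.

35 inversions

Element-by-element contributions:
36 → 32, 35, 19, 10, 8, 7, 4, 1 → 8
32 → 19, 10, 8, 7, 4, 1 → 6
35 → 19, 10, 8, 7, 4, 1 → 6
19 → 10, 8, 7, 4, 1 → 5
10 → 8, 7, 4, 1 → 4
8 → 7, 4, 1 → 3
7 → 4, 1 → 2
4 → 1 → 1
1 → none → 0
Sum: 8 + 6 + 6 + 5 + 4 + 3 + 2 + 1 + 0 = 35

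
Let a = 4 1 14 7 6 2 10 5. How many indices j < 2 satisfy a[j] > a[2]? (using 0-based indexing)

0

The element at index 2 is 14.
Elements before it: 4, 1
None of them are larger than 14.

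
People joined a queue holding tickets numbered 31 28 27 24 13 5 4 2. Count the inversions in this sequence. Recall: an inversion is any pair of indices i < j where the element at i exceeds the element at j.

28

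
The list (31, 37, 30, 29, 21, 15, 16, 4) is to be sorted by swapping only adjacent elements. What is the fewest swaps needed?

The minimum number of adjacent swaps to sort an array equals its inversion count, since every such swap removes exactly one inversion.
Count inversions — for each element, later elements that are smaller:
31: 30, 29, 21, 15, 16, 4 → 6
37: 30, 29, 21, 15, 16, 4 → 6
30: 29, 21, 15, 16, 4 → 5
29: 21, 15, 16, 4 → 4
21: 15, 16, 4 → 3
15: 4 → 1
16: 4 → 1
4: none → 0
Total inversions: 6 + 6 + 5 + 4 + 3 + 1 + 1 + 0 = 26

There are 26 swaps.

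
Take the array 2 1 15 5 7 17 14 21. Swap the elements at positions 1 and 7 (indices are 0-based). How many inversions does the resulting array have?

16

Positions 1 and 7 hold 1 and 21; after swapping, the array is [2, 21, 15, 5, 7, 17, 14, 1].
Count, for each position, how many later elements it exceeds:
2: 1
21: 6
15: 4
5: 1
7: 1
17: 2
14: 1
1: 0
Sum: 1 + 6 + 4 + 1 + 1 + 2 + 1 + 0 = 16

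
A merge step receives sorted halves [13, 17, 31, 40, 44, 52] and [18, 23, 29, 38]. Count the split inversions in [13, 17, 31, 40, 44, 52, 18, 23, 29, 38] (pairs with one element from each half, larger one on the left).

15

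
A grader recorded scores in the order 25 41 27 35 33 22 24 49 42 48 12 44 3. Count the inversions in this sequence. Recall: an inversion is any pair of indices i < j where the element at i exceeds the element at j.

Element-by-element contributions:
25: 4
41: 7
27: 4
35: 5
33: 4
22: 2
24: 2
49: 5
42: 2
48: 3
12: 1
44: 1
3: 0
Sum: 4 + 7 + 4 + 5 + 4 + 2 + 2 + 5 + 2 + 3 + 1 + 1 + 0 = 40

Inversions: 40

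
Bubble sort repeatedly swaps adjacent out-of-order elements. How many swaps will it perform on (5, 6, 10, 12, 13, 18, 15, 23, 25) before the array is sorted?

1

Minimum adjacent swaps = number of inversions (each swap of adjacent out-of-order elements removes one inversion and no swap can remove more).
Count inversions — for each element, later elements that are smaller:
5: none → 0
6: none → 0
10: none → 0
12: none → 0
13: none → 0
18: 15 → 1
15: none → 0
23: none → 0
25: none → 0
Total inversions: 0 + 0 + 0 + 0 + 0 + 1 + 0 + 0 + 0 = 1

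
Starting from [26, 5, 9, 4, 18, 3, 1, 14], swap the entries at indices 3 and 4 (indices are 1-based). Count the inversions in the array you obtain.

Positions 3 and 4 hold 9 and 4; after swapping, the array is [26, 5, 4, 9, 18, 3, 1, 14].
Sweep left to right; for each value list the smaller values that follow it:
26 → 5, 4, 9, 18, 3, 1, 14 → 7
5 → 4, 3, 1 → 3
4 → 3, 1 → 2
9 → 3, 1 → 2
18 → 3, 1, 14 → 3
3 → 1 → 1
1 → none → 0
14 → none → 0
Sum: 7 + 3 + 2 + 2 + 3 + 1 + 0 + 0 = 18

18 inversions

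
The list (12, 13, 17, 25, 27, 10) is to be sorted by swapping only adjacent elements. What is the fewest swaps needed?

The minimum number of adjacent swaps to sort an array equals its inversion count, since every such swap removes exactly one inversion.
Count inversions — for each element, later elements that are smaller:
12: 10 → 1
13: 10 → 1
17: 10 → 1
25: 10 → 1
27: 10 → 1
10: none → 0
Total inversions: 1 + 1 + 1 + 1 + 1 + 0 = 5

5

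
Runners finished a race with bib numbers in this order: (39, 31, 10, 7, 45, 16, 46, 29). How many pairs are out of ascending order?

13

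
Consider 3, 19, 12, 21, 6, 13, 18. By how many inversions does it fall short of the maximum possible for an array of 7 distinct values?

Maximum inversions for 7 distinct elements is C(7, 2) = 7·6/2 = 21.
Current inversions — for each element, count later smaller elements:
3: 0
19: 4
12: 1
21: 3
6: 0
13: 0
18: 0
Current total: 0 + 4 + 1 + 3 + 0 + 0 + 0 = 8
Shortfall: 21 − 8 = 13

13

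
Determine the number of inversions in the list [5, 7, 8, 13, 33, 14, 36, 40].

Inversions: 1

Count, for each position, how many later elements it exceeds:
5: 0
7: 0
8: 0
13: 0
33: 1
14: 0
36: 0
40: 0
Sum: 0 + 0 + 0 + 0 + 1 + 0 + 0 + 0 = 1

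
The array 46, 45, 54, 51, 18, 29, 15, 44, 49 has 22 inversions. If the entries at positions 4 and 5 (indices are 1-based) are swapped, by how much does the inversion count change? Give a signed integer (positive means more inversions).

-1

Positions 4 and 5 hold 51 and 18; after swapping, the array is [46, 45, 54, 18, 51, 29, 15, 44, 49].
Count, for each position, how many later elements it exceeds:
46 → 45, 18, 29, 15, 44 → 5
45 → 18, 29, 15, 44 → 4
54 → 18, 51, 29, 15, 44, 49 → 6
18 → 15 → 1
51 → 29, 15, 44, 49 → 4
29 → 15 → 1
15 → none → 0
44 → none → 0
49 → none → 0
Sum: 5 + 4 + 6 + 1 + 4 + 1 + 0 + 0 + 0 = 21
Change: 21 − 22 = -1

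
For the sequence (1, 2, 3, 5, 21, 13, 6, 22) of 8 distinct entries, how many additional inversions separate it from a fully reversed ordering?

25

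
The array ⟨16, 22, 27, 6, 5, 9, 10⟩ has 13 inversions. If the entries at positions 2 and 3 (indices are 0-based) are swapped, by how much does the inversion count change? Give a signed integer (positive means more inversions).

Positions 2 and 3 hold 27 and 6; after swapping, the array is [16, 22, 6, 27, 5, 9, 10].
Count, for each position, how many later elements it exceeds:
16: 4
22: 4
6: 1
27: 3
5: 0
9: 0
10: 0
Sum: 4 + 4 + 1 + 3 + 0 + 0 + 0 = 12
Change: 12 − 13 = -1

-1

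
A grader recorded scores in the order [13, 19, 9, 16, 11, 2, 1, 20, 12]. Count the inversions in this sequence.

21

Element-by-element contributions:
13 → 9, 11, 2, 1, 12 → 5
19 → 9, 16, 11, 2, 1, 12 → 6
9 → 2, 1 → 2
16 → 11, 2, 1, 12 → 4
11 → 2, 1 → 2
2 → 1 → 1
1 → none → 0
20 → 12 → 1
12 → none → 0
Sum: 5 + 6 + 2 + 4 + 2 + 1 + 0 + 1 + 0 = 21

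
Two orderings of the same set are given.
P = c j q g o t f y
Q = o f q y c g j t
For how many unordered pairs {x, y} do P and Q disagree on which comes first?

Assign each item its position (1..8) in the first ordering, then rewrite the second ordering as that position sequence:
positions: c→1, j→2, q→3, g→4, o→5, t→6, f→7, y→8
second ordering as positions: [5, 7, 3, 8, 1, 4, 2, 6]
Discordant pairs = inversions in this position sequence.
5: 3, 1, 4, 2 → 4
7: 3, 1, 4, 2, 6 → 5
3: 1, 2 → 2
8: 1, 4, 2, 6 → 4
1: 0
4: 2 → 1
2: 0
6: 0
Total: 4 + 5 + 2 + 4 + 0 + 1 + 0 + 0 = 16

16 disagreeing pairs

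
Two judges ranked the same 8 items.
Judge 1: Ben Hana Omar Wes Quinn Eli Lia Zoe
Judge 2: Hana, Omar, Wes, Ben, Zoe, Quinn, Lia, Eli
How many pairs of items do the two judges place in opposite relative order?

Assign each item its position (1..8) in the first ordering, then rewrite the second ordering as that position sequence:
positions: Ben→1, Hana→2, Omar→3, Wes→4, Quinn→5, Eli→6, Lia→7, Zoe→8
second ordering as positions: [2, 3, 4, 1, 8, 5, 7, 6]
Discordant pairs = inversions in this position sequence.
2: 1 → 1
3: 1 → 1
4: 1 → 1
1: 0
8: 5, 7, 6 → 3
5: 0
7: 6 → 1
6: 0
Total: 1 + 1 + 1 + 0 + 3 + 0 + 1 + 0 = 7

There are 7 discordant pairs.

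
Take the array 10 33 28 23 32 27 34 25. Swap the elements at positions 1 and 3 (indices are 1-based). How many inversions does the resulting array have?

There are 13 inversions.

Positions 1 and 3 hold 10 and 28; after swapping, the array is [28, 33, 10, 23, 32, 27, 34, 25].
For each element, count later entries that are smaller:
28: 4
33: 5
10: 0
23: 0
32: 2
27: 1
34: 1
25: 0
Sum: 4 + 5 + 0 + 0 + 2 + 1 + 1 + 0 = 13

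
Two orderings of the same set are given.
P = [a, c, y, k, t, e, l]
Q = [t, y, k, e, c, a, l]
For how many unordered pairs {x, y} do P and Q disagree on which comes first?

11

Assign each item its position (1..7) in the first ordering, then rewrite the second ordering as that position sequence:
positions: a→1, c→2, y→3, k→4, t→5, e→6, l→7
second ordering as positions: [5, 3, 4, 6, 2, 1, 7]
Discordant pairs = inversions in this position sequence.
5: 3, 4, 2, 1 → 4
3: 2, 1 → 2
4: 2, 1 → 2
6: 2, 1 → 2
2: 1 → 1
1: 0
7: 0
Total: 4 + 2 + 2 + 2 + 1 + 0 + 0 = 11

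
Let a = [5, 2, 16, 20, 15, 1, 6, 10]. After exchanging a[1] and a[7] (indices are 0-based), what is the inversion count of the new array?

17 inversions

Positions 1 and 7 hold 2 and 10; after swapping, the array is [5, 10, 16, 20, 15, 1, 6, 2].
Count, for each position, how many later elements it exceeds:
5 → 1, 2 → 2
10 → 1, 6, 2 → 3
16 → 15, 1, 6, 2 → 4
20 → 15, 1, 6, 2 → 4
15 → 1, 6, 2 → 3
1 → none → 0
6 → 2 → 1
2 → none → 0
Sum: 2 + 3 + 4 + 4 + 3 + 0 + 1 + 0 = 17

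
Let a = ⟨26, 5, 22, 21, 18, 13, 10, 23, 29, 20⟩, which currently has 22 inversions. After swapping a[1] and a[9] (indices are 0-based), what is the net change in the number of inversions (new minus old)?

Positions 1 and 9 hold 5 and 20; after swapping, the array is [26, 20, 22, 21, 18, 13, 10, 23, 29, 5].
For each element, count later entries that are smaller:
26 → 20, 22, 21, 18, 13, 10, 23, 5 → 8
20 → 18, 13, 10, 5 → 4
22 → 21, 18, 13, 10, 5 → 5
21 → 18, 13, 10, 5 → 4
18 → 13, 10, 5 → 3
13 → 10, 5 → 2
10 → 5 → 1
23 → 5 → 1
29 → 5 → 1
5 → none → 0
Sum: 8 + 4 + 5 + 4 + 3 + 2 + 1 + 1 + 1 + 0 = 29
Change: 29 − 22 = +7

+7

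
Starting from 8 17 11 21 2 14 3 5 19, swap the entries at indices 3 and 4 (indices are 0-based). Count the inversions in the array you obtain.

17 inversions

Positions 3 and 4 hold 21 and 2; after swapping, the array is [8, 17, 11, 2, 21, 14, 3, 5, 19].
Sweep left to right; for each value list the smaller values that follow it:
8 → 2, 3, 5 → 3
17 → 11, 2, 14, 3, 5 → 5
11 → 2, 3, 5 → 3
2 → none → 0
21 → 14, 3, 5, 19 → 4
14 → 3, 5 → 2
3 → none → 0
5 → none → 0
19 → none → 0
Sum: 3 + 5 + 3 + 0 + 4 + 2 + 0 + 0 + 0 = 17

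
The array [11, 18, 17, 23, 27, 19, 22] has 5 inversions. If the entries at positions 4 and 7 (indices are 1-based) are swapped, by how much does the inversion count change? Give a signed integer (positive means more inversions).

-1

Positions 4 and 7 hold 23 and 22; after swapping, the array is [11, 18, 17, 22, 27, 19, 23].
Sweep left to right; for each value list the smaller values that follow it:
11 → none → 0
18 → 17 → 1
17 → none → 0
22 → 19 → 1
27 → 19, 23 → 2
19 → none → 0
23 → none → 0
Sum: 0 + 1 + 0 + 1 + 2 + 0 + 0 = 4
Change: 4 − 5 = -1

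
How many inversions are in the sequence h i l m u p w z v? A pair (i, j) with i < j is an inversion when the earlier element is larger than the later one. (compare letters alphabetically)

3

Count, for each position, how many later elements it exceeds:
h → none → 0
i → none → 0
l → none → 0
m → none → 0
u → p → 1
p → none → 0
w → v → 1
z → v → 1
v → none → 0
Sum: 0 + 0 + 0 + 0 + 1 + 0 + 1 + 1 + 0 = 3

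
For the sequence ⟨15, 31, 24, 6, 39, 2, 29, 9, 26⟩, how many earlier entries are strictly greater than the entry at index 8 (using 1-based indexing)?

5 such elements

The element at index 8 is 9.
Elements before it: 15, 31, 24, 6, 39, 2, 29
Those larger than 9: 15, 31, 24, 39, 29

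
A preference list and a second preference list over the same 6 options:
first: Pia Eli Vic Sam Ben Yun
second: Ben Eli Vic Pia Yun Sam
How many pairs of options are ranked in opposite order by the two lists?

Pairs: 7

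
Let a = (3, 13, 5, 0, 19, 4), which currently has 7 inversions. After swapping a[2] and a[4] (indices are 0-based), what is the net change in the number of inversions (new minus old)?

Positions 2 and 4 hold 5 and 19; after swapping, the array is [3, 13, 19, 0, 5, 4].
Element-by-element contributions:
3 → 0 → 1
13 → 0, 5, 4 → 3
19 → 0, 5, 4 → 3
0 → none → 0
5 → 4 → 1
4 → none → 0
Sum: 1 + 3 + 3 + 0 + 1 + 0 = 8
Change: 8 − 7 = +1

+1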